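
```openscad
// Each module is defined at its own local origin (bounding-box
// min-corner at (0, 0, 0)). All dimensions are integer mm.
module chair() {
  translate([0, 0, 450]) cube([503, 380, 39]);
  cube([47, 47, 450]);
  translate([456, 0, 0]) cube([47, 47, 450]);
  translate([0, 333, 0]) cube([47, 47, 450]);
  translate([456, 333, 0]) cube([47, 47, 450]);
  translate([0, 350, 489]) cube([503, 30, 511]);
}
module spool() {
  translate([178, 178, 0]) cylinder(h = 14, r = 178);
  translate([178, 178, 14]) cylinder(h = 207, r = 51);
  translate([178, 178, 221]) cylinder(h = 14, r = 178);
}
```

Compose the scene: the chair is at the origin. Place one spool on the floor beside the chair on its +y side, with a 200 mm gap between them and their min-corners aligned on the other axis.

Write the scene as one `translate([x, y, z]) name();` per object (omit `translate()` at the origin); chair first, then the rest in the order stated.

chair();
translate([0, 580, 0]) spool();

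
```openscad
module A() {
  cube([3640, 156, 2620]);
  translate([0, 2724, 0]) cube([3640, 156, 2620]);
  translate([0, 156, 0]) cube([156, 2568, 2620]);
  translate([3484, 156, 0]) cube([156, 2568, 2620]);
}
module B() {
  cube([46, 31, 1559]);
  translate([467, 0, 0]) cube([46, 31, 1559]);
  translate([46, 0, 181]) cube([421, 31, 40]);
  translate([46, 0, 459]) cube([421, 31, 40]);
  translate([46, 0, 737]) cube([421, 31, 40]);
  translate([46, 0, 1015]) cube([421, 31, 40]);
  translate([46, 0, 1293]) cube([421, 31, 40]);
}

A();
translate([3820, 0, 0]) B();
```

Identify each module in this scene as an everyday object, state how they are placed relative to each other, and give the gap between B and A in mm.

The ladder's nearest face is 180 mm from the house frame's +x face.

A is a house frame. B is a ladder. The ladder is on the floor beside the house frame on its +x side. The gap between the ladder and the house frame is 180 mm.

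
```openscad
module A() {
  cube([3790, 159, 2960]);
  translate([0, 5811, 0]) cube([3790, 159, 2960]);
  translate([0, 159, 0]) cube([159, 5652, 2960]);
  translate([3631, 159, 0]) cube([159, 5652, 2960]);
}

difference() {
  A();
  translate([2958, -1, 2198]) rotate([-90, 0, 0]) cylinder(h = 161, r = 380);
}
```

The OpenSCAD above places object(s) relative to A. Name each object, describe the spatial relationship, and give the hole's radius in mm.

A is a house frame. The house frame has a circular hole through its front wall. The hole's radius is 380 mm.

The subtracted cylinder has r = 380 mm.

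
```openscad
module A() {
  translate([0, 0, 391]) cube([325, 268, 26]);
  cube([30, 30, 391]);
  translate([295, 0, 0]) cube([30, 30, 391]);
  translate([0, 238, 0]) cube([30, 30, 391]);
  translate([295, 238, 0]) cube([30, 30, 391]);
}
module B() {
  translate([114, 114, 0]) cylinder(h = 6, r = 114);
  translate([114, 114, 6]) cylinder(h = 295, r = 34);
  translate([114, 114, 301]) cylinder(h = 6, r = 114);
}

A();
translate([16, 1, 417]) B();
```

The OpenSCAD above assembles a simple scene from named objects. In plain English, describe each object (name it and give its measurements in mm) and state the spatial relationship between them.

A is a simple wooden stool: a rectangular seat 325 mm (x) by 268 mm (y), 26 mm thick, top face at z = 417 mm, on four square legs, each 30×30 mm in cross-section. The legs rest on z = 0, each flush with a corner of the seat.

B is a spool: two coaxial disc flanges of radius 114 mm and thickness 6 mm, joined by a core cylinder of radius 34 mm and height 295 mm. The lower flange rests on z = 0 and the three cylinders share a vertical axis.

The spool is on top of the stool.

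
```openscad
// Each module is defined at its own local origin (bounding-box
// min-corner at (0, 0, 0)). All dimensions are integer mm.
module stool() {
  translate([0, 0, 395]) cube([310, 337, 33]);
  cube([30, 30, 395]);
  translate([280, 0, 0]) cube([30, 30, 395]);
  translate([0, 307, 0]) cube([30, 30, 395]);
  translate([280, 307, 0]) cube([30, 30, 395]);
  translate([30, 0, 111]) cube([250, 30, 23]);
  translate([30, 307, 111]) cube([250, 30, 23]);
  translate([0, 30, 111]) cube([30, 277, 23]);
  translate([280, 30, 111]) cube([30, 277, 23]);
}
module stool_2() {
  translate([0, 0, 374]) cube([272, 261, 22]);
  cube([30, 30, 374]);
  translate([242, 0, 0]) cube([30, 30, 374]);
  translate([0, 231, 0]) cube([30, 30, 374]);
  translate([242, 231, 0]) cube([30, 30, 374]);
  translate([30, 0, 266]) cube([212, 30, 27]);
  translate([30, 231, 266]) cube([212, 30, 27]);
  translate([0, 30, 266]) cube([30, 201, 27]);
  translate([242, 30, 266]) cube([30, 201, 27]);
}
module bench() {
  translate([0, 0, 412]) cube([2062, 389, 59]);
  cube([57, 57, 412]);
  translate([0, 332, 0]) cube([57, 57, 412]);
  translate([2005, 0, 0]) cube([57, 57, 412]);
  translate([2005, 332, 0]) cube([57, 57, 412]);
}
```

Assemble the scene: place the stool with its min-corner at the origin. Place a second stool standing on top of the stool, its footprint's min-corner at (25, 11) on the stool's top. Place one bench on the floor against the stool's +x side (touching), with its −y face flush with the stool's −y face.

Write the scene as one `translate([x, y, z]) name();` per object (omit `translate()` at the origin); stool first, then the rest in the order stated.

stool();
translate([25, 11, 428]) stool_2();
translate([310, 0, 0]) bench();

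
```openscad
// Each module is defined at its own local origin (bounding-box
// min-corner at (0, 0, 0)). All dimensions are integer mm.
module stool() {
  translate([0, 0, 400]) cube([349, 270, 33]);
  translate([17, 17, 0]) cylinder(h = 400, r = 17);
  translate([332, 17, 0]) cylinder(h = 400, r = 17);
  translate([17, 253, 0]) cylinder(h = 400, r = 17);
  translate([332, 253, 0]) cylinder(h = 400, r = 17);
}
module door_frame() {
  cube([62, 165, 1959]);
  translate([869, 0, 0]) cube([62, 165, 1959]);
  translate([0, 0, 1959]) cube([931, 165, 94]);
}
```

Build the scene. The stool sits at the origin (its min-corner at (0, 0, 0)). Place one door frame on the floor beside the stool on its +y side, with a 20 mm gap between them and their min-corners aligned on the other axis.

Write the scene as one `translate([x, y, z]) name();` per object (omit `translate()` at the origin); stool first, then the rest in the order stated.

stool();
translate([0, 290, 0]) door_frame();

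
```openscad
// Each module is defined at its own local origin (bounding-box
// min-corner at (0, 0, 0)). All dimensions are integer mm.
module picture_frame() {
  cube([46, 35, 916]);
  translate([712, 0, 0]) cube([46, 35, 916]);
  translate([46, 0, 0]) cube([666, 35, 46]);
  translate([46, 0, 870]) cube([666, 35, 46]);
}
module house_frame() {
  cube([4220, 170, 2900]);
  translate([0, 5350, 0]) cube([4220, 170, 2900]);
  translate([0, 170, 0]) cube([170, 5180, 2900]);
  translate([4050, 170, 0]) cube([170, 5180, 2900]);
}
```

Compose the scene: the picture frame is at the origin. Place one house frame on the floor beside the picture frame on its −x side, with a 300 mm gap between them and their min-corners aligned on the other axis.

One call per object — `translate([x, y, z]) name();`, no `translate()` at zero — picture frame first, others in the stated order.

picture_frame();
translate([-4520, 0, 0]) house_frame();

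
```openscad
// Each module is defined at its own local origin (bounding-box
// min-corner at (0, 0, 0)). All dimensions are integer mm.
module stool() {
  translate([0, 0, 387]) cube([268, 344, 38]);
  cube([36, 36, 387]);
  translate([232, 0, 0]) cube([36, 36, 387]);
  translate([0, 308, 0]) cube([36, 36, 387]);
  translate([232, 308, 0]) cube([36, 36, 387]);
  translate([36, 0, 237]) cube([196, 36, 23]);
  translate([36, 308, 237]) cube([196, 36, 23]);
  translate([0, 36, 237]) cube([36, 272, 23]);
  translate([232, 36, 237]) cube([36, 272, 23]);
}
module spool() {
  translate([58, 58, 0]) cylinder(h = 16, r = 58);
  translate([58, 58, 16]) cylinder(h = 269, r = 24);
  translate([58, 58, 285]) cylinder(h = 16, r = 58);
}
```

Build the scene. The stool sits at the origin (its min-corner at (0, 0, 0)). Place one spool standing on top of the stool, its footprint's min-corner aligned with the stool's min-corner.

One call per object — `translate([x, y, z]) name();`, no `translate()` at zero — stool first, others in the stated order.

stool();
translate([0, 0, 425]) spool();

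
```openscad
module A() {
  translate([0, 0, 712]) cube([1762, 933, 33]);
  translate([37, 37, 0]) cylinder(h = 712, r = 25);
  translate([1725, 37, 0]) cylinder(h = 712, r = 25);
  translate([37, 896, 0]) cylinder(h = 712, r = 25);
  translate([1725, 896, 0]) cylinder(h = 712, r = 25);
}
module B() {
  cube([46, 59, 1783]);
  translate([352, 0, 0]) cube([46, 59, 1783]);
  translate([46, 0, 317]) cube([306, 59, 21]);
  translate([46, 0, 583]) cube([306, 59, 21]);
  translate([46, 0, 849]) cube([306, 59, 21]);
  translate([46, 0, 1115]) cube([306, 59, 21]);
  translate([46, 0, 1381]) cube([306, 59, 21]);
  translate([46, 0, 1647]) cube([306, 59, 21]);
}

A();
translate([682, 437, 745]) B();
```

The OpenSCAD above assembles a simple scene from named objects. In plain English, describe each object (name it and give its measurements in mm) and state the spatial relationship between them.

A is a table: top 1762 mm (x) × 933 mm (y), 33 mm thick, upper face at z = 745 mm, on four round legs of 50 mm diameter, each leg's bounding box inset 12 mm from the nearest pair of top edges, running from z = 0 to the bottom of the top.

B is a straight ladder. Two 46×59 mm vertical rails, 1783 mm tall, stand 398 mm apart (outside-to-outside) with their front faces coplanar on the −y side. 6 rungs, each 59 mm deep and 21 mm tall, span between the inner faces of the rails, front faces flush with the rails. The lowest rung's underside is at z = 317 mm and rungs are spaced 266 mm apart (underside to underside).

The ladder is on top of the table, centred.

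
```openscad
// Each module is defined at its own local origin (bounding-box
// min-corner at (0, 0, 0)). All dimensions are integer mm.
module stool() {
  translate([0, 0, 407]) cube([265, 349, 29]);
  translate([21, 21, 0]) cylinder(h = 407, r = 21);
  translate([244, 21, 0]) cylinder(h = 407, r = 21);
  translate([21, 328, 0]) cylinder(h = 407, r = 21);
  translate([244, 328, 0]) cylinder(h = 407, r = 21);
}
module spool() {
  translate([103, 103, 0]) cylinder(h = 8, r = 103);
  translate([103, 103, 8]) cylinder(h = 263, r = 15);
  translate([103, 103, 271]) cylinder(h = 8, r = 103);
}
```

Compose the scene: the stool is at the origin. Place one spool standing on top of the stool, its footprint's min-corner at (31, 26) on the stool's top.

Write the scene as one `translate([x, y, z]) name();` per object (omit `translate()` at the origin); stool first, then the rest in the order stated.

stool();
translate([31, 26, 436]) spool();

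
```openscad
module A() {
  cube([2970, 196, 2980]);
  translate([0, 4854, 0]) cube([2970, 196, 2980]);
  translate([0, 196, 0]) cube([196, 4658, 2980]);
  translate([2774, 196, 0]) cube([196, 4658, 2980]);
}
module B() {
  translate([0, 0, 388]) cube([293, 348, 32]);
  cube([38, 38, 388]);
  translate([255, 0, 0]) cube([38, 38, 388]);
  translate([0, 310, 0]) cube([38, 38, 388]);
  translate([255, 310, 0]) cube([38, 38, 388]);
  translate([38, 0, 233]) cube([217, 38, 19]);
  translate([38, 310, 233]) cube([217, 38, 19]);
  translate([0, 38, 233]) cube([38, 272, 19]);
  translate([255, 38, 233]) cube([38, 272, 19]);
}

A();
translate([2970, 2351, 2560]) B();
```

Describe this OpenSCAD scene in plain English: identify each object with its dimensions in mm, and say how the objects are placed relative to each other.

A is the wall frame of a small rectangular building: four walls, each 2980 mm tall and 196 mm thick, enclosing a footprint 2970 mm (x) by 5050 mm (y) outside-to-outside, with no floor or roof. The front and back walls (the −y and +y sides) span the full width; the two side walls fit between them.

B is a four-legged stool. The seat is a 293×348×32 mm slab whose top surface is at z = 420 mm; four square legs, each 38×38 mm in cross-section, run from the floor (z = 0) to the underside of the seat, each flush with a corner of the seat. Four stretchers, 38 mm wide and 19 mm tall, connect adjacent legs with their undersides at z = 233 mm, each running between the inner faces of the legs it joins and aligned with the legs' outer faces on the other axis.

The stool is beside the house frame with their tops flush at z = 2980.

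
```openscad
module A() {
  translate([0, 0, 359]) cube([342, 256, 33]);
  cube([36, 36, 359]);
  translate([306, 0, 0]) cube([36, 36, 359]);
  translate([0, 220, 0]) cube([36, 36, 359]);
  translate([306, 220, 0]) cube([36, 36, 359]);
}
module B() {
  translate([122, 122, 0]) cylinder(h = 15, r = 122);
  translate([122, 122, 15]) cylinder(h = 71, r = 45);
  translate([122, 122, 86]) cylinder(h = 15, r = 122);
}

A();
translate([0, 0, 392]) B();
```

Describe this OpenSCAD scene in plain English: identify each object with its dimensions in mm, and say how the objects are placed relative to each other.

A is a simple wooden stool: a rectangular seat 342 mm (x) by 256 mm (y), 33 mm thick, top face at z = 392 mm, on four square legs, each 36×36 mm in cross-section. The legs rest on z = 0, each flush with a corner of the seat.

B is a spool: two coaxial disc flanges of radius 122 mm and thickness 15 mm, joined by a core cylinder of radius 45 mm and height 71 mm. The lower flange rests on z = 0 and the three cylinders share a vertical axis.

The spool is on top of the stool.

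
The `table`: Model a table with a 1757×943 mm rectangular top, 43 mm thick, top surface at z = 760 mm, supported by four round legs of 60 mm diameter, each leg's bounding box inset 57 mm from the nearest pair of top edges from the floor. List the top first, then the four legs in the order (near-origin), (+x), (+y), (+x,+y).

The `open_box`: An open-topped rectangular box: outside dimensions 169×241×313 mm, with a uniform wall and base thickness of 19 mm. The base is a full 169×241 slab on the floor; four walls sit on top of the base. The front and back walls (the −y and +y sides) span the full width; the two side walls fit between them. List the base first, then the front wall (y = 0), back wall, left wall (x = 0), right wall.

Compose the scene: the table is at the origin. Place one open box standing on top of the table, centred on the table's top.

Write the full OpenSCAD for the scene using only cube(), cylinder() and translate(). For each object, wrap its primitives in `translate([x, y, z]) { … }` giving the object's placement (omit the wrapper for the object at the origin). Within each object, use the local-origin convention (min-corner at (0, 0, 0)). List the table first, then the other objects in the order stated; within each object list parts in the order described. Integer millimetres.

translate([0, 0, 717]) cube([1757, 943, 43]);
translate([87, 87, 0]) cylinder(h = 717, r = 30);
translate([1670, 87, 0]) cylinder(h = 717, r = 30);
translate([87, 856, 0]) cylinder(h = 717, r = 30);
translate([1670, 856, 0]) cylinder(h = 717, r = 30);
translate([794, 351, 760]) {
  cube([169, 241, 19]);
  translate([0, 0, 19]) cube([169, 19, 294]);
  translate([0, 222, 19]) cube([169, 19, 294]);
  translate([0, 19, 19]) cube([19, 203, 294]);
  translate([150, 19, 19]) cube([19, 203, 294]);
}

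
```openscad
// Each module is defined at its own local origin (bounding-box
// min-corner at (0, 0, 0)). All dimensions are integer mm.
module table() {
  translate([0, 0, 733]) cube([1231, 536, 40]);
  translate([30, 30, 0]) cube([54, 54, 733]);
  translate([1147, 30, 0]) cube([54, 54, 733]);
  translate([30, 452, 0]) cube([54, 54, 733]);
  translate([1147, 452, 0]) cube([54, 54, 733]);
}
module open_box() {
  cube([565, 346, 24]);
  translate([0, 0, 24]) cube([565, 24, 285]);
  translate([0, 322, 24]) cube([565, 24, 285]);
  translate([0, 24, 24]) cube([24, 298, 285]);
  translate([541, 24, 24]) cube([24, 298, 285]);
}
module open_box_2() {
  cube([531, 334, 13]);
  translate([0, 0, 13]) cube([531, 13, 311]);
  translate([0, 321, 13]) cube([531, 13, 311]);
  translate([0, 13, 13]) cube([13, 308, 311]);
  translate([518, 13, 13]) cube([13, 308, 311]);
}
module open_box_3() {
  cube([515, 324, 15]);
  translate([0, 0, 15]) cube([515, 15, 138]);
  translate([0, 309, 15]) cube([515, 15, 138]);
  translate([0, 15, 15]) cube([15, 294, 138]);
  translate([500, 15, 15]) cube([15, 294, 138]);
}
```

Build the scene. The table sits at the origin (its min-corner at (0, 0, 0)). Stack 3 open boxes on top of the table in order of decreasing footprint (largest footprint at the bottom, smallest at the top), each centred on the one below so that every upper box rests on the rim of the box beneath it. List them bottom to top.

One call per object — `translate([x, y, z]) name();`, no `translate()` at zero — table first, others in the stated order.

table();
translate([333, 95, 773]) open_box();
translate([350, 101, 1082]) open_box_2();
translate([358, 106, 1406]) open_box_3();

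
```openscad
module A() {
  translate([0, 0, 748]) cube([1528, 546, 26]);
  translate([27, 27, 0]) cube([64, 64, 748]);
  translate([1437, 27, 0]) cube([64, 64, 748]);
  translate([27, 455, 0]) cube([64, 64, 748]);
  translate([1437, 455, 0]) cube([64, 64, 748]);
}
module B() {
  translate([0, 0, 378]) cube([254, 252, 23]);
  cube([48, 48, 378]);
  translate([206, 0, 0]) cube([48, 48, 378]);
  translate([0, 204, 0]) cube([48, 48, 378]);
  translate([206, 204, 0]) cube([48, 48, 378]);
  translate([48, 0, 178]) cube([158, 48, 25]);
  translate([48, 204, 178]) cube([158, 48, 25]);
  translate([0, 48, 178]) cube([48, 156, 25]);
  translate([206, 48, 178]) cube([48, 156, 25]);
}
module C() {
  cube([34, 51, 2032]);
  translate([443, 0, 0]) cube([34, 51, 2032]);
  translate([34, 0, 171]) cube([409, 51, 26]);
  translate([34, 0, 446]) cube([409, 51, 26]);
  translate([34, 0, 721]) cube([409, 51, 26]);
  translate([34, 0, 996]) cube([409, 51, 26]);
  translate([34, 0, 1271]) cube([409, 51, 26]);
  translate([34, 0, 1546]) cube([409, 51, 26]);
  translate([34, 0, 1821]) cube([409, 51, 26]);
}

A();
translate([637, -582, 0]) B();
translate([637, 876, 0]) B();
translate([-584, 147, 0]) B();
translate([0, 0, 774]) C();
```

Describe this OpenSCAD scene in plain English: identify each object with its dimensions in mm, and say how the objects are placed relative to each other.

A is a rectangular dining table. The top is 1528×546×26 mm with its upper surface at z = 774 mm. It stands on four 64×64 mm square legs, each inset 27 mm from the nearest pair of top edges, running from the floor to the underside of the top.

B is a four-legged stool. The seat is a 254×252×23 mm slab whose top surface is at z = 401 mm; four square legs, each 48×48 mm in cross-section, run from the floor (z = 0) to the underside of the seat, each flush with a corner of the seat. Four stretchers, 48 mm wide and 25 mm tall, connect adjacent legs with their undersides at z = 178 mm, each running between the inner faces of the legs it joins and aligned with the legs' outer faces on the other axis.

C is a wooden ladder with two side rails of 34×51 mm section and 2032 mm height, set 477 mm apart overall. Between them run 7 rectangular rungs (51 mm deep, 26 mm thick), front faces flush with the rails' −y face. The bottom of the first rung is 171 mm above the floor and each subsequent rung is 275 mm higher than the one below.

Three stools sit around the table at the −y, +y, −x sides. The ladder is on top of the table.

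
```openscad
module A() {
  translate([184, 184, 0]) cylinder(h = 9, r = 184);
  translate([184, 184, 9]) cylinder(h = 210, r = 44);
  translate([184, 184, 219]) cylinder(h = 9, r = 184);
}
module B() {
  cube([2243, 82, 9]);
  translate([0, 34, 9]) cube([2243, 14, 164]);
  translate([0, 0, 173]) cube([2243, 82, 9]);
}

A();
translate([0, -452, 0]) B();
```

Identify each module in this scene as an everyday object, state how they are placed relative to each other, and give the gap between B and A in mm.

A is a spool. B is an I-beam. The I-beam is on the floor beside the spool on its −y side. The gap between the I-beam and the spool is 370 mm.

The I-beam's nearest face is 370 mm from the spool's −y face.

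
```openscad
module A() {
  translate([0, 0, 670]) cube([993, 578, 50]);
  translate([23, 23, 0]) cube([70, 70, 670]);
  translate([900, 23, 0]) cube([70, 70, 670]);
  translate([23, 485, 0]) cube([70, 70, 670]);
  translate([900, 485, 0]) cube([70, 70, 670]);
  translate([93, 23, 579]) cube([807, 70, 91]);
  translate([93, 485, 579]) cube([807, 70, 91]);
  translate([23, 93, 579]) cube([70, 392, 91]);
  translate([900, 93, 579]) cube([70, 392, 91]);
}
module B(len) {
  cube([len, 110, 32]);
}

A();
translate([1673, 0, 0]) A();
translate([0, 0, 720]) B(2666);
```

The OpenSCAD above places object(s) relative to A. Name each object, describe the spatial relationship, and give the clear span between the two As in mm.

Second table starts at x = 1673; first ends at x = 993; clear span = 1673 − 993 = 680 mm.

A is a table. B is a beam. A beam spans the tops of two tables. The clear span between the two tables is 680 mm.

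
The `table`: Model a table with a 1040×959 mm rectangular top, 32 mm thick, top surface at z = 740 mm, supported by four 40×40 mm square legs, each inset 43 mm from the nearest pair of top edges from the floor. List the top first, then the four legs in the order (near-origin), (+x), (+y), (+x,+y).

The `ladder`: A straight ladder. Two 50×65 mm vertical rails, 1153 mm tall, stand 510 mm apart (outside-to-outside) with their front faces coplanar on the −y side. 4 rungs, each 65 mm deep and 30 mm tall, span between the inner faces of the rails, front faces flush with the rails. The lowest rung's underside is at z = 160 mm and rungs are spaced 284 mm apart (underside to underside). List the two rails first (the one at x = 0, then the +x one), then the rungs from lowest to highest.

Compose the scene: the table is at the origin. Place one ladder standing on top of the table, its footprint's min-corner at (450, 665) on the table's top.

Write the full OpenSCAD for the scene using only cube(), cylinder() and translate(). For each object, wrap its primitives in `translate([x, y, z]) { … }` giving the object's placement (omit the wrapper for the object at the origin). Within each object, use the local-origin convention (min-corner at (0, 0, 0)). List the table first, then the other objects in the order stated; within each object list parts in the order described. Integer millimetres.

translate([0, 0, 708]) cube([1040, 959, 32]);
translate([43, 43, 0]) cube([40, 40, 708]);
translate([957, 43, 0]) cube([40, 40, 708]);
translate([43, 876, 0]) cube([40, 40, 708]);
translate([957, 876, 0]) cube([40, 40, 708]);
translate([450, 665, 740]) {
  cube([50, 65, 1153]);
  translate([460, 0, 0]) cube([50, 65, 1153]);
  translate([50, 0, 160]) cube([410, 65, 30]);
  translate([50, 0, 444]) cube([410, 65, 30]);
  translate([50, 0, 728]) cube([410, 65, 30]);
  translate([50, 0, 1012]) cube([410, 65, 30]);
}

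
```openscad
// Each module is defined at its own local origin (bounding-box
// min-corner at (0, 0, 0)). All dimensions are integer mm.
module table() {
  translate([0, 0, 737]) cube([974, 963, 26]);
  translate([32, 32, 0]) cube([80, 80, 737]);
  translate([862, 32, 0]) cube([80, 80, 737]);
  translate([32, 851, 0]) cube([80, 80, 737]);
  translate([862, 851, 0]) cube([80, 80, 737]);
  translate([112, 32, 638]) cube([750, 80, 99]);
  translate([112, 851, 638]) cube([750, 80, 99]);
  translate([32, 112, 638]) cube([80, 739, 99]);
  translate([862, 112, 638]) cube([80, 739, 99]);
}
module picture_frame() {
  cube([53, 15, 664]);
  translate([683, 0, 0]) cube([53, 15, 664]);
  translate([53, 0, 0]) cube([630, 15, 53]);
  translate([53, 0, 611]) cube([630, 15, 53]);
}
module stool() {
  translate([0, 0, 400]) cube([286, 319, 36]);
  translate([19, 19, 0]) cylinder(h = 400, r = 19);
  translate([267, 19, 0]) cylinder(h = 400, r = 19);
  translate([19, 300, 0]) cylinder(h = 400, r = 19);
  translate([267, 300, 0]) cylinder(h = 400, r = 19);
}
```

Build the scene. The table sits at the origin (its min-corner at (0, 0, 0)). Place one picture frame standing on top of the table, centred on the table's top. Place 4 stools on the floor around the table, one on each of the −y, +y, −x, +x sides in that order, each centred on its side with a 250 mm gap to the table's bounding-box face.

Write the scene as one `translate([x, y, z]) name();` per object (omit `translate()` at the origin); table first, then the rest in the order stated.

table();
translate([119, 474, 763]) picture_frame();
translate([344, -569, 0]) stool();
translate([344, 1213, 0]) stool();
translate([-536, 322, 0]) stool();
translate([1224, 322, 0]) stool();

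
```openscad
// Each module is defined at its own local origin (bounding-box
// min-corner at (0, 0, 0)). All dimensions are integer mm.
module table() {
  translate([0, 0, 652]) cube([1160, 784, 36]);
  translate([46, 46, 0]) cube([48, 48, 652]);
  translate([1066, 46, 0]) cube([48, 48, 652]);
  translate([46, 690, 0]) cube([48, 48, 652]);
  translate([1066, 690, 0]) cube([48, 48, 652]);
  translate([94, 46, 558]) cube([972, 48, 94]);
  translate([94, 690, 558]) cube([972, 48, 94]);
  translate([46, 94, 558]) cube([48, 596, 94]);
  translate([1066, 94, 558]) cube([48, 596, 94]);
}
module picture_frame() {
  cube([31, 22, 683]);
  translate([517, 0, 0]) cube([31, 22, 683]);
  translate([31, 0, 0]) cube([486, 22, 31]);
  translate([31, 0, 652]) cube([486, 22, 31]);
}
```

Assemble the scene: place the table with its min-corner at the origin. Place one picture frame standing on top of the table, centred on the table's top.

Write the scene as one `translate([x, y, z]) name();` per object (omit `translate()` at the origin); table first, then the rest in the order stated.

table();
translate([306, 381, 688]) picture_frame();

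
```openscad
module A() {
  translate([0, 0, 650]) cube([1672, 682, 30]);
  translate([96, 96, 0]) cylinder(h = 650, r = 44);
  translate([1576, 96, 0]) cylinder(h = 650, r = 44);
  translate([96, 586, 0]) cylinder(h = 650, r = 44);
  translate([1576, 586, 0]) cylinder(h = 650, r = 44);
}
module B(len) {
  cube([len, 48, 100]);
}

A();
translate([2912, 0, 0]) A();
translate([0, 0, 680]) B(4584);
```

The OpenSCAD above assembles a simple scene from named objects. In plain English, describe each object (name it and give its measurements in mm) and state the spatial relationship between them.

A is a table with a 1672×682 mm rectangular top, 30 mm thick, top surface at z = 680 mm, supported by four round legs of 88 mm diameter, each leg's bounding box inset 52 mm from the nearest pair of top edges, running from the floor.

B is a rectangular beam 4584 mm long (x), 48 mm deep (y), 100 mm thick (z).

The beam spans the tops of two tables placed 1240 mm apart, resting at z = 680 mm.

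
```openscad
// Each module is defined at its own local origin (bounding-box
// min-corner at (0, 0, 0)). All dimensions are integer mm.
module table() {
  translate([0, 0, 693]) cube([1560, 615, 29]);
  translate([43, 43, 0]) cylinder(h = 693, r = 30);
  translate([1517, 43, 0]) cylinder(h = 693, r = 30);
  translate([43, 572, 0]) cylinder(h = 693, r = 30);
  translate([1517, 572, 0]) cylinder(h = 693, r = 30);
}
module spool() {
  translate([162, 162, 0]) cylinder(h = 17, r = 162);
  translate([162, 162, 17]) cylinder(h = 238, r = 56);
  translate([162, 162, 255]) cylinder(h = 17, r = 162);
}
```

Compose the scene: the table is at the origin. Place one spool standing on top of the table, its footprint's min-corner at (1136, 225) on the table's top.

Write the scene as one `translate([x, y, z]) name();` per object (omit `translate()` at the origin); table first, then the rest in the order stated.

table();
translate([1136, 225, 722]) spool();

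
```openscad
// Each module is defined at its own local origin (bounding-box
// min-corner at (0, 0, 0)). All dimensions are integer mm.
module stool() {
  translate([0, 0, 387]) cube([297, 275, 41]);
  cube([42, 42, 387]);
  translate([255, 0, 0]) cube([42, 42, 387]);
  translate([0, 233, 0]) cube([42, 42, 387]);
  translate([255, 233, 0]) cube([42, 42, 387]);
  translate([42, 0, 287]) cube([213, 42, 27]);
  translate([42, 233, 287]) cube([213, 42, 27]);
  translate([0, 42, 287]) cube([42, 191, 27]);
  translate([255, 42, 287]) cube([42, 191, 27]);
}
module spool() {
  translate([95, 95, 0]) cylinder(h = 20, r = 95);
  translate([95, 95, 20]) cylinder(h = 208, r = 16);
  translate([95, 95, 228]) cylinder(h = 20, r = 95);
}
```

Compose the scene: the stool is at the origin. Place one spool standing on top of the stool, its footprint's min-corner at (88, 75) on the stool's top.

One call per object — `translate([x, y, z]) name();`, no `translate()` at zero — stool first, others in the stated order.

stool();
translate([88, 75, 428]) spool();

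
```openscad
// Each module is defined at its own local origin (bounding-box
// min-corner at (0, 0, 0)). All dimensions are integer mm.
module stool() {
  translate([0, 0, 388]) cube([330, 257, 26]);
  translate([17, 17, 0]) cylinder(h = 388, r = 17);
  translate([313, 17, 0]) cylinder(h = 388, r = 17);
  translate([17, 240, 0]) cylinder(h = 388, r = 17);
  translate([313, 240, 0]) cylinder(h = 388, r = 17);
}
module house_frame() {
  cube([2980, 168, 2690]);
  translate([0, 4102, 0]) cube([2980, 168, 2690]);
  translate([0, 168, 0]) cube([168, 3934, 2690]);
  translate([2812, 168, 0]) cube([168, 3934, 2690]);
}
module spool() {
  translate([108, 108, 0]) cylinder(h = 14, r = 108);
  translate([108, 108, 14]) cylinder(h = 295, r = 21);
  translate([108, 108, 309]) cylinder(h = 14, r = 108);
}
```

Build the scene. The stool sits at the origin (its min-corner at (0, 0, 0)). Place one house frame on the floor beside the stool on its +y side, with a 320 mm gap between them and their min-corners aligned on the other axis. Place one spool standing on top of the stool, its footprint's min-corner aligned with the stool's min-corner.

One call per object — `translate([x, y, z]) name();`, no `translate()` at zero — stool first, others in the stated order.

stool();
translate([0, 577, 0]) house_frame();
translate([0, 0, 414]) spool();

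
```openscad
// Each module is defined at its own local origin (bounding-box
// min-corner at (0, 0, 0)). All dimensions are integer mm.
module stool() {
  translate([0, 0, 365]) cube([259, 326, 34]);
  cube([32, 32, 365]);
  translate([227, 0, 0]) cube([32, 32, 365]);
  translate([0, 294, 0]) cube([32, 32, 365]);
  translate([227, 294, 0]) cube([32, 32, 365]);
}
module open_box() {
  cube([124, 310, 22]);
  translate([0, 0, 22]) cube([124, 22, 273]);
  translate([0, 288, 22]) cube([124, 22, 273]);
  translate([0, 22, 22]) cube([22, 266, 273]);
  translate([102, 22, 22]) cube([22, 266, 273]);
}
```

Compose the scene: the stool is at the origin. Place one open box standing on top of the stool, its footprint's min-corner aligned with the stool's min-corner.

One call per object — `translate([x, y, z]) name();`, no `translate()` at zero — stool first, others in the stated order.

stool();
translate([0, 0, 399]) open_box();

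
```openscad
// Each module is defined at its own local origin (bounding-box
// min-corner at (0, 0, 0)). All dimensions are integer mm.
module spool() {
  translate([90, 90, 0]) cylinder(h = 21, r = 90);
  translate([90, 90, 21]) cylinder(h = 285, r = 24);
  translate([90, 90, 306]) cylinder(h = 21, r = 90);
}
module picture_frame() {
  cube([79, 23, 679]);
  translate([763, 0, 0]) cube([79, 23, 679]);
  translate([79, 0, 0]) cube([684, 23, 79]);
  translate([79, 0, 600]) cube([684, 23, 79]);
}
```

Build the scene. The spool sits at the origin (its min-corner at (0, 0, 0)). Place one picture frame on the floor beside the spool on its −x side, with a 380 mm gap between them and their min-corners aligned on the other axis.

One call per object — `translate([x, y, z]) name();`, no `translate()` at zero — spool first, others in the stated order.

spool();
translate([-1222, 0, 0]) picture_frame();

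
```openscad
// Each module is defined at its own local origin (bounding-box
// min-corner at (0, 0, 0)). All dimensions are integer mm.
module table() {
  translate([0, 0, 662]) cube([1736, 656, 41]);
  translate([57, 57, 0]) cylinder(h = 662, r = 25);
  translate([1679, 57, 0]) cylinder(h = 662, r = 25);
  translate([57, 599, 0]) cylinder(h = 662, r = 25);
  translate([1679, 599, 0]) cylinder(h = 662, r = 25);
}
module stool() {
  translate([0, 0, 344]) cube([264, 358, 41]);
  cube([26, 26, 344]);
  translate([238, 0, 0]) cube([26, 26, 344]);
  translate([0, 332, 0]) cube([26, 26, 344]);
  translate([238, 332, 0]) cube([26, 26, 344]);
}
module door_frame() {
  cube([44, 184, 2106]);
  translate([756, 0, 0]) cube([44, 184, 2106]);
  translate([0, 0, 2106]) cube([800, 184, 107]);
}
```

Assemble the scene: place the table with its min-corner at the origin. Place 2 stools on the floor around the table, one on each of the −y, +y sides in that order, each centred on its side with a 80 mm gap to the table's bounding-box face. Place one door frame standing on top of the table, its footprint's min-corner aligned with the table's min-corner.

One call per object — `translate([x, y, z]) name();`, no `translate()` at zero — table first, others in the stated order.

table();
translate([736, -438, 0]) stool();
translate([736, 736, 0]) stool();
translate([0, 0, 703]) door_frame();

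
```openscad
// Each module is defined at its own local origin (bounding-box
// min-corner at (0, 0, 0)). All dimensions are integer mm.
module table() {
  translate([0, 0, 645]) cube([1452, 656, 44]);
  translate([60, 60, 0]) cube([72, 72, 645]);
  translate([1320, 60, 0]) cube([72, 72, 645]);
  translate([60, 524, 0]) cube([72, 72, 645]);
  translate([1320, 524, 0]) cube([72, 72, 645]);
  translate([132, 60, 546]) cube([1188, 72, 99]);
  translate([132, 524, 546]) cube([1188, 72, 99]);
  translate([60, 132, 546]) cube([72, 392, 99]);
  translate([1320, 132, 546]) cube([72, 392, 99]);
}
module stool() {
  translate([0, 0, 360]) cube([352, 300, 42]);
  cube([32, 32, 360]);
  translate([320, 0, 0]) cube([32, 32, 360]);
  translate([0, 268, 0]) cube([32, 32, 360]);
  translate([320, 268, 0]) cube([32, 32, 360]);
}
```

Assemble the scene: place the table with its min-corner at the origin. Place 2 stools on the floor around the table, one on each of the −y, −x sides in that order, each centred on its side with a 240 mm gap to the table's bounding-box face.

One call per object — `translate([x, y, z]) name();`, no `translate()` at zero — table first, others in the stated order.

table();
translate([550, -540, 0]) stool();
translate([-592, 178, 0]) stool();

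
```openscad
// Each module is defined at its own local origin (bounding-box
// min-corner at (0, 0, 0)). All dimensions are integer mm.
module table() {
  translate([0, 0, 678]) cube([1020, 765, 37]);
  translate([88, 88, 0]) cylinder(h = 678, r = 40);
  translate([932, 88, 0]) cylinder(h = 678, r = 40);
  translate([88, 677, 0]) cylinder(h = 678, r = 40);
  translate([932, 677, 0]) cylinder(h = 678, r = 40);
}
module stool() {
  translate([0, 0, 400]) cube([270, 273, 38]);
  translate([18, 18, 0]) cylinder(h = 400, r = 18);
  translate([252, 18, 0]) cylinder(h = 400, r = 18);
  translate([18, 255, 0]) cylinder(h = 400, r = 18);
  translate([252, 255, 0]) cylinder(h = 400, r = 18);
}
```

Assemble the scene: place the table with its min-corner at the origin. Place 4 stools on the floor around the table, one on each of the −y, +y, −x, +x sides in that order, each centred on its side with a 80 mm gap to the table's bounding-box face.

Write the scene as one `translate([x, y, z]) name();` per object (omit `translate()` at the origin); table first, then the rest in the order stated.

table();
translate([375, -353, 0]) stool();
translate([375, 845, 0]) stool();
translate([-350, 246, 0]) stool();
translate([1100, 246, 0]) stool();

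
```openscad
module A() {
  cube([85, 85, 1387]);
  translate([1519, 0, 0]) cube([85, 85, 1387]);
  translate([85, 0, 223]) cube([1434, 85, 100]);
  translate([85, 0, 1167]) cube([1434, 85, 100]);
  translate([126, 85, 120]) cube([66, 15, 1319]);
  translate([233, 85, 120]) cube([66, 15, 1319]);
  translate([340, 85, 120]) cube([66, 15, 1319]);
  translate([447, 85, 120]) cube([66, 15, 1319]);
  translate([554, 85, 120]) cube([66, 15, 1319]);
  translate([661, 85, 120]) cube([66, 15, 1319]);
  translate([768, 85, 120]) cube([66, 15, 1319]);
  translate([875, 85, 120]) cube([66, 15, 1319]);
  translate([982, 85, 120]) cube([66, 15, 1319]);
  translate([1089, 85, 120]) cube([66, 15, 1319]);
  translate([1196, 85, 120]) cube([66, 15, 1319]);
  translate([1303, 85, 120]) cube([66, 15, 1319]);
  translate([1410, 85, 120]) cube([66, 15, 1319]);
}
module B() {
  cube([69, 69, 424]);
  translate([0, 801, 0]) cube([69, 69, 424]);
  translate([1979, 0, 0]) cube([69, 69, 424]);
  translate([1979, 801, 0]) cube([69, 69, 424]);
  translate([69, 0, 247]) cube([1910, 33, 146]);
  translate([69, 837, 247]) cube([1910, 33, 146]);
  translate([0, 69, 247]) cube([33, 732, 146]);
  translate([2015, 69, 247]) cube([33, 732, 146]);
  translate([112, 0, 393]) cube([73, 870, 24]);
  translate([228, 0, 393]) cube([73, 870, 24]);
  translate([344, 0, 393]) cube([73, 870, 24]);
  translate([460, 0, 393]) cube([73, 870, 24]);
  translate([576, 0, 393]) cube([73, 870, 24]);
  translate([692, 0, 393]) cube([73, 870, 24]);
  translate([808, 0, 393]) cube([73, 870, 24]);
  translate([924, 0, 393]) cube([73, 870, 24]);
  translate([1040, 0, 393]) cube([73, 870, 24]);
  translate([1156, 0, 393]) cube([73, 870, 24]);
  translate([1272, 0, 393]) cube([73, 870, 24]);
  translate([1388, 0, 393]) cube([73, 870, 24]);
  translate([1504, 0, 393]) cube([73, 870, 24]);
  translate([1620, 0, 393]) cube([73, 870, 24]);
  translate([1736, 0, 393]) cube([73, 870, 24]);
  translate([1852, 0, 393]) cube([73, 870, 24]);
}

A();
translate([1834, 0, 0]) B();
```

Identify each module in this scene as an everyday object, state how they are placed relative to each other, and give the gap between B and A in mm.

The bed frame's nearest face is 230 mm from the fence section's +x face.

A is a fence section. B is a bed frame. The bed frame is on the floor beside the fence section on its +x side. The gap between the bed frame and the fence section is 230 mm.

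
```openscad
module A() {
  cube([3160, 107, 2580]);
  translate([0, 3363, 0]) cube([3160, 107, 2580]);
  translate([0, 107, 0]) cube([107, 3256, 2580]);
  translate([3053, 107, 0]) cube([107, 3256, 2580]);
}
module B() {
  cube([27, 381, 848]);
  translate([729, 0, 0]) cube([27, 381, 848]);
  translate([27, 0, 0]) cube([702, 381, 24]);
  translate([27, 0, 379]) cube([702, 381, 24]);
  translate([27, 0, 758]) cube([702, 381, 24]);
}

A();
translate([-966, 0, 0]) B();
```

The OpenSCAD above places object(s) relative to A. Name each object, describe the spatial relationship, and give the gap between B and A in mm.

A is a house frame. B is a bookshelf. The bookshelf is on the floor beside the house frame on its −x side. The gap between the bookshelf and the house frame is 210 mm.

The bookshelf's nearest face is 210 mm from the house frame's −x face.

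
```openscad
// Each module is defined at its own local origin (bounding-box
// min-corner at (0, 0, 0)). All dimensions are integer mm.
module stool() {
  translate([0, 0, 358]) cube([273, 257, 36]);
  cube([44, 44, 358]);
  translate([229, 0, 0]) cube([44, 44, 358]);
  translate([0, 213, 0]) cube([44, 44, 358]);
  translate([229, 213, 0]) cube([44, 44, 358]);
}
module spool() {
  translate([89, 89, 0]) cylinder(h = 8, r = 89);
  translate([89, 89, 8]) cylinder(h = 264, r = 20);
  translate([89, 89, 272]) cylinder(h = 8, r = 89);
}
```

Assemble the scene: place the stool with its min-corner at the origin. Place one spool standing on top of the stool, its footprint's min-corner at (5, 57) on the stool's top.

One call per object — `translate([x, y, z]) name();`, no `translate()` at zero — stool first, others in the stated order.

stool();
translate([5, 57, 394]) spool();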